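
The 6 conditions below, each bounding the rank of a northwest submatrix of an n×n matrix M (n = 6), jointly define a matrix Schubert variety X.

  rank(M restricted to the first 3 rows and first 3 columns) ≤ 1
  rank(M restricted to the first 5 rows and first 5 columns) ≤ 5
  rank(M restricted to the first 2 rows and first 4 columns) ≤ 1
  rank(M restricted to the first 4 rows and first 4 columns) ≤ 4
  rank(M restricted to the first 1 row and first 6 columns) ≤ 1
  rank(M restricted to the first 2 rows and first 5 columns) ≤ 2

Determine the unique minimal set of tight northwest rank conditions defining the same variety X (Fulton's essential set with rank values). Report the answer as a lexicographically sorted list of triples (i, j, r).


Rank table r_w(6×6) implied by the 6 constraints:

  1  1  1  1  1  1
  1  1  1  1  2  2
  1  1  1  2  3  3
  1  2  2  3  4  4
  1  2  3  4  5  5
  1  2  3  4  5  6

so w = (1, 5, 4, 2, 3, 6).

|D(w)|=5, |Ess(w)|=2:

[(2, 4, 1), (3, 3, 1)]


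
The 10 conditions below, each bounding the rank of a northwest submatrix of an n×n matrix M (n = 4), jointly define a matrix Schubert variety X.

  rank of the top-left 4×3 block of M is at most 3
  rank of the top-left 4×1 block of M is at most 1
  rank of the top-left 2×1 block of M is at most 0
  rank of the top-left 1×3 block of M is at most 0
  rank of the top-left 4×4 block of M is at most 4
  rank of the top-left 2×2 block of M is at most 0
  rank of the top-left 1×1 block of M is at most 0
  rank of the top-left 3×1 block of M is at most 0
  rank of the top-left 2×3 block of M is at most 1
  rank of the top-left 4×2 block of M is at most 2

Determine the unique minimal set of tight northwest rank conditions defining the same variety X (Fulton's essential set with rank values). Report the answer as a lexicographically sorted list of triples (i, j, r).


Recovering R(i,j) via the rank-extension bound from the 10 conditions:

  row 1: 0 0 0 1
  row 2: 0 0 1 2
  row 3: 0 1 2 3
  row 4: 1 2 3 4

second differences of R give the permutation w = (4, 3, 2, 1).

Rothe diagram D(w) (6 cells), 3 SE-corners (essential conditions):

[(1, 3, 0), (2, 2, 0), (3, 1, 0)]


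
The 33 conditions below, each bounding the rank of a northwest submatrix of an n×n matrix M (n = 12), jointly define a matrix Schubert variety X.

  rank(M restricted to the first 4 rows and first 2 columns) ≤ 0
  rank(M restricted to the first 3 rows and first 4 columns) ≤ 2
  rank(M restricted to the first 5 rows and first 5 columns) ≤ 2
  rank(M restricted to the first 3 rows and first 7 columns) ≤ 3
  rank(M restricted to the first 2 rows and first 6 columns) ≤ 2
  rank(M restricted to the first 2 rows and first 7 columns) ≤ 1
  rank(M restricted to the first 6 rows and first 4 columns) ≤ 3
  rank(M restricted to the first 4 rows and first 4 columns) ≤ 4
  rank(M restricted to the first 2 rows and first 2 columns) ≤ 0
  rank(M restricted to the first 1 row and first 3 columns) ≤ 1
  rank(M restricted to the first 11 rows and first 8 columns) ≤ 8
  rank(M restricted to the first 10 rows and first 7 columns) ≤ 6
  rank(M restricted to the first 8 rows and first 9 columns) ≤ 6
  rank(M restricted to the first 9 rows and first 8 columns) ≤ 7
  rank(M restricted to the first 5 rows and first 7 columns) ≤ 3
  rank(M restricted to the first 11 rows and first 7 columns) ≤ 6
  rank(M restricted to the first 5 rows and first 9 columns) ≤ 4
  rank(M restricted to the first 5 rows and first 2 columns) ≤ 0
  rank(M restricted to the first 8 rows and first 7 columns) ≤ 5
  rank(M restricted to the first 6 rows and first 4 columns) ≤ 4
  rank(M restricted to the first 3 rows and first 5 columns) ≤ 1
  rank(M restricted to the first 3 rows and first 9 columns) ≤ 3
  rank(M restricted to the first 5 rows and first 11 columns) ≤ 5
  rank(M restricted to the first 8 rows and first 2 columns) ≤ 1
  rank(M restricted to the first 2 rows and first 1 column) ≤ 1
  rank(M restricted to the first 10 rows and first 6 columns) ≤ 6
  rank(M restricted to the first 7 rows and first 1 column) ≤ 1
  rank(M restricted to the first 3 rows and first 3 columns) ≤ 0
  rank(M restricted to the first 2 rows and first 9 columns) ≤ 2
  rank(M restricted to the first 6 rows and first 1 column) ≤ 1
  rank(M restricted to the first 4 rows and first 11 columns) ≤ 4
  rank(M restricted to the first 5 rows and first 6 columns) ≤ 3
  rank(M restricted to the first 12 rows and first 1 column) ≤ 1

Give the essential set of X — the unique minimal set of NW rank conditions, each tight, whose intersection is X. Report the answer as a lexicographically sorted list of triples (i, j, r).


Propagating the 33 rank bounds to every northwest block:

  i=1: 0 | 0 | 0 | 1 | 1 | 1 | 1 | 1 | 1 | 1 | 1 | 1
  i=2: 0 | 0 | 0 | 1 | 1 | 1 | 1 | 2 | 2 | 2 | 2 | 2
  i=3: 0 | 0 | 0 | 1 | 1 | 2 | 2 | 3 | 3 | 3 | 3 | 3
  i=4: 0 | 0 | 1 | 2 | 2 | 3 | 3 | 4 | 4 | 4 | 4 | 4
  i=5: 0 | 0 | 1 | 2 | 2 | 3 | 3 | 4 | 4 | 5 | 5 | 5
  i=6: 1 | 1 | 2 | 3 | 3 | 4 | 4 | 5 | 5 | 6 | 6 | 6
  i=7: 1 | 1 | 2 | 3 | 4 | 5 | 5 | 6 | 6 | 7 | 7 | 7
  i=8: 1 | 1 | 2 | 3 | 4 | 5 | 5 | 6 | 6 | 7 | 8 | 8
  i=9: 1 | 2 | 3 | 4 | 5 | 6 | 6 | 7 | 7 | 8 | 9 | 9
  i=10: 1 | 2 | 3 | 4 | 5 | 6 | 6 | 7 | 8 | 9 | 10 | 10
  i=11: 1 | 2 | 3 | 4 | 5 | 6 | 6 | 7 | 8 | 9 | 10 | 11
  i=12: 1 | 2 | 3 | 4 | 5 | 6 | 7 | 8 | 9 | 10 | 11 | 12

giving w = (4, 8, 6, 3, 10, 1, 5, 11, 2, 9, 12, 7) via Δ²R.

ℓ(w)=26; the 11 essential cells (i,j,r):

[(2, 7, 1), (3, 3, 0), (3, 5, 1), (5, 2, 0), (5, 5, 2), (5, 7, 3), (5, 9, 4), (8, 2, 1), (8, 7, 5), (8, 9, 6), (11, 7, 6)]


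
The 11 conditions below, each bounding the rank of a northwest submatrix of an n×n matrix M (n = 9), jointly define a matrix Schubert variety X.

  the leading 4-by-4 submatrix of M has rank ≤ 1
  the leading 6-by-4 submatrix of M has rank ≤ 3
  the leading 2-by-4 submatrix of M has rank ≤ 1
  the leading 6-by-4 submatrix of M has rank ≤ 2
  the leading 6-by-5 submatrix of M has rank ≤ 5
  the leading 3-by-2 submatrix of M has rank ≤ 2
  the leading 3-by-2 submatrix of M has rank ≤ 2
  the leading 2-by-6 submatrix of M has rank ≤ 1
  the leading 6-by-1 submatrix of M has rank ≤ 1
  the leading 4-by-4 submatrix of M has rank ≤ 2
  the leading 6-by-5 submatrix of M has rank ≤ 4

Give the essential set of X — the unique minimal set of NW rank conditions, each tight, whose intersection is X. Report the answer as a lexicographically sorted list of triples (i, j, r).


Propagating the 11 rank bounds to every northwest block:

  R[1]: 1  1  1  1  1  1  1  1  1
  R[2]: 1  1  1  1  1  1  2  2  2
  R[3]: 1  1  1  1  2  2  3  3  3
  R[4]: 1  1  1  1  2  3  4  4  4
  R[5]: 1  2  2  2  3  4  5  5  5
  R[6]: 1  2  2  2  3  4  5  6  6
  R[7]: 1  2  3  3  4  5  6  7  7
  R[8]: 1  2  3  4  5  6  7  8  8
  R[9]: 1  2  3  4  5  6  7  8  9

reading off 1-entries of Δ²R: w = (1, 7, 5, 6, 2, 8, 3, 4, 9).

D(w) has 13 cells with 3 SE-corners; essential set:

[(2, 6, 1), (4, 4, 1), (6, 4, 2)]


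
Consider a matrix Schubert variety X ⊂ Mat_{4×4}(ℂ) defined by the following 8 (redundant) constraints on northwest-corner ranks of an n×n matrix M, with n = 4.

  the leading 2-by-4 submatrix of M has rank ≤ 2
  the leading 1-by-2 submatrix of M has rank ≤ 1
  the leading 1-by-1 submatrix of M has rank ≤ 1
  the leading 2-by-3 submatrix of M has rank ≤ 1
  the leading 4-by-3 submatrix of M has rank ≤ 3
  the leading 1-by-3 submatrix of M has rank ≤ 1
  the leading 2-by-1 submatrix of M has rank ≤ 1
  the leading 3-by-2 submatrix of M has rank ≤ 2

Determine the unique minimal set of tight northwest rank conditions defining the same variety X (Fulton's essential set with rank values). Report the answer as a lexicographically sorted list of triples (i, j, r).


Recovering R(i,j) via the rank-extension bound from the 8 conditions:

  1 1 1 1
  1 1 1 2
  1 2 2 3
  1 2 3 4

hence w(1..4) = (1, 4, 2, 3).

1 SE-corner of the 2-cell Rothe diagram gives Ess(w):

[(2, 3, 1)]


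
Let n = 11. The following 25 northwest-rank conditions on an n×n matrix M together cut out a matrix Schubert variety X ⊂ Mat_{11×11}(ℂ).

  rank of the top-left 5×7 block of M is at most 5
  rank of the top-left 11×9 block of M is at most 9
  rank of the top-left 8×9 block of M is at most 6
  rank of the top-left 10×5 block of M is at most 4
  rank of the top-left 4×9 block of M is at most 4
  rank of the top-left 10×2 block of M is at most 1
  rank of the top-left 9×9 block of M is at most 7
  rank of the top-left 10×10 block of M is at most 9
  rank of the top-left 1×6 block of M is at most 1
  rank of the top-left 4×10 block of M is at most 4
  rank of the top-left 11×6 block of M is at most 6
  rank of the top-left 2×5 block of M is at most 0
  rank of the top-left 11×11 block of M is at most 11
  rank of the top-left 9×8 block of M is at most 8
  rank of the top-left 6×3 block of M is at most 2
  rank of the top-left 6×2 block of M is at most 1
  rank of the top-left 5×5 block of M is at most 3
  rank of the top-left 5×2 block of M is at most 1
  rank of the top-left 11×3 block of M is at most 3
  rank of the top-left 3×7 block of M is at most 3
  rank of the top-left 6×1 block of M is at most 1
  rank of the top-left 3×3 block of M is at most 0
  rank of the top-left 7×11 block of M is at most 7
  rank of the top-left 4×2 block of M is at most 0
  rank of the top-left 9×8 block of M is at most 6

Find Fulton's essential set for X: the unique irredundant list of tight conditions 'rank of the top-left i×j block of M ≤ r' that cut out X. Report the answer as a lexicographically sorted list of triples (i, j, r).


Reconstructing r_w from the 25 given conditions:

  R[1]: 0 | 0 | 0 | 0 | 0 | 1 | 1 | 1 | 1 | 1 | 1
  R[2]: 0 | 0 | 0 | 0 | 0 | 1 | 2 | 2 | 2 | 2 | 2
  R[3]: 0 | 0 | 0 | 1 | 1 | 2 | 3 | 3 | 3 | 3 | 3
  R[4]: 0 | 0 | 1 | 2 | 2 | 3 | 4 | 4 | 4 | 4 | 4
  R[5]: 1 | 1 | 2 | 3 | 3 | 4 | 5 | 5 | 5 | 5 | 5
  R[6]: 1 | 1 | 2 | 3 | 4 | 5 | 6 | 6 | 6 | 6 | 6
  R[7]: 1 | 1 | 2 | 3 | 4 | 5 | 6 | 6 | 6 | 7 | 7
  R[8]: 1 | 1 | 2 | 3 | 4 | 5 | 6 | 6 | 6 | 7 | 8
  R[9]: 1 | 1 | 2 | 3 | 4 | 5 | 6 | 6 | 7 | 8 | 9
  R[10]: 1 | 1 | 2 | 3 | 4 | 5 | 6 | 7 | 8 | 9 | 10
  R[11]: 1 | 2 | 3 | 4 | 5 | 6 | 7 | 8 | 9 | 10 | 11

hence w(1..11) = (6, 7, 4, 3, 1, 5, 10, 11, 9, 8, 2).

Fulton essential set (6 of the 25 Rothe cells):

[(2, 5, 0), (3, 3, 0), (4, 2, 0), (8, 9, 6), (9, 8, 6), (10, 2, 1)]


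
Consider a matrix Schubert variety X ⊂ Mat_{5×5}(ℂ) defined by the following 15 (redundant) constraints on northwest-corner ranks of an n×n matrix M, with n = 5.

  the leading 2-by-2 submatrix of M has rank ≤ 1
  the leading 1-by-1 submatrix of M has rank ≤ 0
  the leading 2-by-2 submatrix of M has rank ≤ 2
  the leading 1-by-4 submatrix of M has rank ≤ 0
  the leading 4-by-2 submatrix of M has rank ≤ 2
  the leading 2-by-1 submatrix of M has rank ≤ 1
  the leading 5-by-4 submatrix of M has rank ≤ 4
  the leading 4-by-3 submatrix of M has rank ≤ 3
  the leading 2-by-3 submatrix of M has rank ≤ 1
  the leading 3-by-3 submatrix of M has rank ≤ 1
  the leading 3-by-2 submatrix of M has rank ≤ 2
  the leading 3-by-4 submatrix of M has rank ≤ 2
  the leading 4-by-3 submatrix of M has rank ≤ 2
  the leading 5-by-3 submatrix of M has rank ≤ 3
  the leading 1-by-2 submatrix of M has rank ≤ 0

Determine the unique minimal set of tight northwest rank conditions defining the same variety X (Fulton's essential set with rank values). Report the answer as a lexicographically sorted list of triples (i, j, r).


Rank table r_w(5×5) implied by the 15 constraints:

  R[1]: 0 | 0 | 0 | 0 | 1
  R[2]: 1 | 1 | 1 | 1 | 2
  R[3]: 1 | 1 | 1 | 2 | 3
  R[4]: 1 | 2 | 2 | 3 | 4
  R[5]: 1 | 2 | 3 | 4 | 5

hence w(1..5) = (5, 1, 4, 2, 3).

Fulton essential set (2 of the 6 Rothe cells):

[(1, 4, 0), (3, 3, 1)]


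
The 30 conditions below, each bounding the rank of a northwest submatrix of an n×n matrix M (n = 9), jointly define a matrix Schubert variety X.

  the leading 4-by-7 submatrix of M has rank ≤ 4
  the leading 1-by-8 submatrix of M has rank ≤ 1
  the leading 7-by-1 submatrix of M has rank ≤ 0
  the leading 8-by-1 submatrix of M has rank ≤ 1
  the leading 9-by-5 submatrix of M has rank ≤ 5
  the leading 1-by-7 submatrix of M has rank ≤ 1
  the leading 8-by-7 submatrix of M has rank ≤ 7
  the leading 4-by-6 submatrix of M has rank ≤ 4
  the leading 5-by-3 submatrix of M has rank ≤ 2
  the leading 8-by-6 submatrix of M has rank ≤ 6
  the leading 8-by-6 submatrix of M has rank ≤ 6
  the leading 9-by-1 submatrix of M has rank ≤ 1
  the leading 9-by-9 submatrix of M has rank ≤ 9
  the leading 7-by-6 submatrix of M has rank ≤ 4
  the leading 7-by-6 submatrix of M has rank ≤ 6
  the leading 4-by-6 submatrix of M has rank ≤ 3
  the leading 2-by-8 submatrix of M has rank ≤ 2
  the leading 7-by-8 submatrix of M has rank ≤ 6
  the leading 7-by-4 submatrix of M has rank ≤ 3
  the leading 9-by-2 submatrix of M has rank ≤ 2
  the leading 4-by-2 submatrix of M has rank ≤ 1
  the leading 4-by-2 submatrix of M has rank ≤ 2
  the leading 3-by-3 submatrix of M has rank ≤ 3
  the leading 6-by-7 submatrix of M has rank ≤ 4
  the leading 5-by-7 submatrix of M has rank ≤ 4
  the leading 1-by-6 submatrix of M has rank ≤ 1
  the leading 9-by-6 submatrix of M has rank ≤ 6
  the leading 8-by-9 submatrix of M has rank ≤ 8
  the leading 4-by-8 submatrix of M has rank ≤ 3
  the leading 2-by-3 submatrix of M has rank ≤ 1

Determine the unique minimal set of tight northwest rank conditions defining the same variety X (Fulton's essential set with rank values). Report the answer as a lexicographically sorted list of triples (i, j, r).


Computing R[i][j] = min implied NW-rank bound (n=9, 30 conditions):

  0, 1, 1, 1, 1, 1, 1, 1, 1
  0, 1, 1, 2, 2, 2, 2, 2, 2
  0, 1, 2, 3, 3, 3, 3, 3, 3
  0, 1, 2, 3, 3, 3, 3, 3, 4
  0, 1, 2, 3, 4, 4, 4, 4, 5
  0, 1, 2, 3, 4, 4, 4, 5, 6
  0, 1, 2, 3, 4, 4, 5, 6, 7
  1, 2, 3, 4, 5, 5, 6, 7, 8
  1, 2, 3, 4, 5, 6, 7, 8, 9

second differences of R give the permutation w = (2, 4, 3, 9, 5, 8, 7, 1, 6).

Rothe diagram D(w) (15 cells), 5 SE-corners (essential conditions):

[(2, 3, 1), (4, 8, 3), (6, 7, 4), (7, 1, 0), (7, 6, 4)]


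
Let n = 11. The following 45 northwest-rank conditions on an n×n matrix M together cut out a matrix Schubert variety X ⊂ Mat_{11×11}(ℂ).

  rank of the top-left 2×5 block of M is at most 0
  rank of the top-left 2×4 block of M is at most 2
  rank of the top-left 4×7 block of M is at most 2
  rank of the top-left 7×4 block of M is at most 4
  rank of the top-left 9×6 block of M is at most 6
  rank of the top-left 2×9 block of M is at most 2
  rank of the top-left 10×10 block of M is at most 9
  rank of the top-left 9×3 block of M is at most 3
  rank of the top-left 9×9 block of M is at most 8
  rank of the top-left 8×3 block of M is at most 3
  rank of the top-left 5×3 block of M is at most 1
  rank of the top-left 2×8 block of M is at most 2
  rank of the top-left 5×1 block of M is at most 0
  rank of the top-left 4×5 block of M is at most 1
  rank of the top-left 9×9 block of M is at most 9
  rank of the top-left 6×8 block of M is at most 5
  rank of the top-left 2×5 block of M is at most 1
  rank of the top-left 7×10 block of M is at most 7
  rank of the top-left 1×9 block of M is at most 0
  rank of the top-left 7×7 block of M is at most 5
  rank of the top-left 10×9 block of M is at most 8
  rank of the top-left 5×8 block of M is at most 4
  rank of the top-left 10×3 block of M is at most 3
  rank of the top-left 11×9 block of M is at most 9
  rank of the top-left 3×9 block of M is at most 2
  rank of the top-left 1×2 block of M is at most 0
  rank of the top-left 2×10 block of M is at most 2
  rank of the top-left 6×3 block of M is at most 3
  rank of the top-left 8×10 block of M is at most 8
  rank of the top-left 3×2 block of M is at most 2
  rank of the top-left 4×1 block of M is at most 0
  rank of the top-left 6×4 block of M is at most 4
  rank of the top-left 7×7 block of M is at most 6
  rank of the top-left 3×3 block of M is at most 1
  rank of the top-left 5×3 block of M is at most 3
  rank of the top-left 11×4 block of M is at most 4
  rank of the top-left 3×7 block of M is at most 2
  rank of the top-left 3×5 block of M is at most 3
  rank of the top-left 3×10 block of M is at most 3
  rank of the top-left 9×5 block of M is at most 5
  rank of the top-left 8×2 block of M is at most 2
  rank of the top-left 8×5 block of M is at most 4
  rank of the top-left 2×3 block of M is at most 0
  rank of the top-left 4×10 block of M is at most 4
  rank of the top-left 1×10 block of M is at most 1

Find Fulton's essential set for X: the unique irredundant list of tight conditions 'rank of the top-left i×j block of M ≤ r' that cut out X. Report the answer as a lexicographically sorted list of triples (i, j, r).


Propagating the 45 rank bounds to every northwest block:

  0, 0, 0, 0, 0, 0, 0, 0, 0, 1, 1
  0, 0, 0, 0, 0, 1, 1, 1, 1, 2, 2
  0, 1, 1, 1, 1, 2, 2, 2, 2, 3, 3
  0, 1, 1, 1, 1, 2, 2, 3, 3, 4, 4
  0, 1, 1, 2, 2, 3, 3, 4, 4, 5, 5
  1, 2, 2, 3, 3, 4, 4, 5, 5, 6, 6
  1, 2, 3, 4, 4, 5, 5, 6, 6, 7, 7
  1, 2, 3, 4, 4, 5, 6, 7, 7, 8, 8
  1, 2, 3, 4, 5, 6, 7, 8, 8, 9, 9
  1, 2, 3, 4, 5, 6, 7, 8, 8, 9, 10
  1, 2, 3, 4, 5, 6, 7, 8, 9, 10, 11

so w = (10, 6, 2, 8, 4, 1, 3, 7, 5, 11, 9).

Rothe diagram D(w) (24 cells), 8 SE-corners (essential conditions):

[(1, 9, 0), (2, 5, 0), (4, 5, 1), (4, 7, 2), (5, 1, 0), (5, 3, 1), (8, 5, 4), (10, 9, 8)]


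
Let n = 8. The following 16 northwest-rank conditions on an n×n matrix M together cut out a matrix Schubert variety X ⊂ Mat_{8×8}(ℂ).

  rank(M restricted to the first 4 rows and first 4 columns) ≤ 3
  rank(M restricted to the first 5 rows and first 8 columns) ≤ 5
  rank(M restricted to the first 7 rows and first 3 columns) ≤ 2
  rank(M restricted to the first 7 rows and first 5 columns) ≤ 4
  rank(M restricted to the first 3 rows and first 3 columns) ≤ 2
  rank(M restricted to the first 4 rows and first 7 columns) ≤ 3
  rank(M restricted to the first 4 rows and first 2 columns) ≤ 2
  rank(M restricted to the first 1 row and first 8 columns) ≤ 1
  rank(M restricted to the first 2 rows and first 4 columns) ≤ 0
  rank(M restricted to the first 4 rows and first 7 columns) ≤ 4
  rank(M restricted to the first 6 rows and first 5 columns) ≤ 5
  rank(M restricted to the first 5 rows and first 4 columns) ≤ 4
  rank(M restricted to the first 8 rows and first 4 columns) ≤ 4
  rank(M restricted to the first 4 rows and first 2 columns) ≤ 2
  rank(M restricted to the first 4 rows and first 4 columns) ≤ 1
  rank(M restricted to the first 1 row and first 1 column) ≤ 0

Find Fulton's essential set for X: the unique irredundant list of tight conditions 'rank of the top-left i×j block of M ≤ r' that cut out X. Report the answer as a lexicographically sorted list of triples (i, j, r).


Rank table r_w(8×8) implied by the 16 constraints:

  row 1: 0, 0, 0, 0, 1, 1, 1, 1
  row 2: 0, 0, 0, 0, 1, 2, 2, 2
  row 3: 1, 1, 1, 1, 2, 3, 3, 3
  row 4: 1, 1, 1, 1, 2, 3, 3, 4
  row 5: 1, 2, 2, 2, 3, 4, 4, 5
  row 6: 1, 2, 2, 3, 4, 5, 5, 6
  row 7: 1, 2, 2, 3, 4, 5, 6, 7
  row 8: 1, 2, 3, 4, 5, 6, 7, 8

the unique w with this rank table is (5, 6, 1, 8, 2, 4, 7, 3).

4 SE-corners of the 14-cell Rothe diagram give Ess(w):

[(2, 4, 0), (4, 4, 1), (4, 7, 3), (7, 3, 2)]


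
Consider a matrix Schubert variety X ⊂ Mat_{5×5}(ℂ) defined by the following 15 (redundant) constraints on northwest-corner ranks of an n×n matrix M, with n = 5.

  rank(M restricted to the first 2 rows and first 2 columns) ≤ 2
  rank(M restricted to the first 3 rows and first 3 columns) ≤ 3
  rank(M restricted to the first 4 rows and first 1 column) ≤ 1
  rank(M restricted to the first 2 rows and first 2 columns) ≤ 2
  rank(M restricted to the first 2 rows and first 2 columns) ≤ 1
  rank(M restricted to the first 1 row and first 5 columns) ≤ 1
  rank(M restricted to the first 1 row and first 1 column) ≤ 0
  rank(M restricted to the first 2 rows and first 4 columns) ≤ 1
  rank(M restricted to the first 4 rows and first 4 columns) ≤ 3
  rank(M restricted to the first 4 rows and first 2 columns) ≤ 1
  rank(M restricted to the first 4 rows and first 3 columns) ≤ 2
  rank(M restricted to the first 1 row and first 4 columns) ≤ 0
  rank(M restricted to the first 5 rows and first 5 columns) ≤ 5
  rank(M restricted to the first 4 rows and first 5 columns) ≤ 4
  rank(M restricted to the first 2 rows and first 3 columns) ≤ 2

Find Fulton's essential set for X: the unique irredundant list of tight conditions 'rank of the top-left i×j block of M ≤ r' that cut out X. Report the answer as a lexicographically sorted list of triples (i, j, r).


Reconstructing r_w from the 15 given conditions:

  i=1: 0, 0, 0, 0, 1
  i=2: 1, 1, 1, 1, 2
  i=3: 1, 1, 2, 2, 3
  i=4: 1, 1, 2, 3, 4
  i=5: 1, 2, 3, 4, 5

second differences of R give the permutation w = (5, 1, 3, 4, 2).

Fulton essential set (2 of the 6 Rothe cells):

[(1, 4, 0), (4, 2, 1)]


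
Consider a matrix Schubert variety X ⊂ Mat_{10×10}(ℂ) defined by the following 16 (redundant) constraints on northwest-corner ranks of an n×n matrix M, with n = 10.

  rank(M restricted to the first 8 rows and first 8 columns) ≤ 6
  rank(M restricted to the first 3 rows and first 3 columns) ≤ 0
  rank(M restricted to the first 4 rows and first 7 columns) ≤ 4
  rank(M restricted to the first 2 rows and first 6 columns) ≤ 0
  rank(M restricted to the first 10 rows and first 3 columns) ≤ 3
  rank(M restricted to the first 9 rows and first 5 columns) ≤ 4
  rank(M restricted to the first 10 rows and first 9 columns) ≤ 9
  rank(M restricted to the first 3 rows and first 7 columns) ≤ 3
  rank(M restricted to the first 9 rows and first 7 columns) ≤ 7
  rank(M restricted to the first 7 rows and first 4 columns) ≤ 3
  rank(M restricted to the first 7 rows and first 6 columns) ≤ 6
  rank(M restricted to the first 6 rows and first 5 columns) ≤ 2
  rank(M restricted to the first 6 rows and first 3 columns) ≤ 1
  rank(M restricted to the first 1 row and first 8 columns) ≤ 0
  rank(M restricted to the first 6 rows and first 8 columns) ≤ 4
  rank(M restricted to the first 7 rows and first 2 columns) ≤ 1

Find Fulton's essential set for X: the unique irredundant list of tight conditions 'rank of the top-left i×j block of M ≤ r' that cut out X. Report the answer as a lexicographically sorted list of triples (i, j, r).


Rank table r_w(10×10) implied by the 16 constraints:

  i=1: 0 | 0 | 0 | 0 | 0 | 0 | 0 | 0 | 1 | 1
  i=2: 0 | 0 | 0 | 0 | 0 | 0 | 1 | 1 | 2 | 2
  i=3: 0 | 0 | 0 | 1 | 1 | 1 | 2 | 2 | 3 | 3
  i=4: 1 | 1 | 1 | 2 | 2 | 2 | 3 | 3 | 4 | 4
  i=5: 1 | 1 | 1 | 2 | 2 | 3 | 4 | 4 | 5 | 5
  i=6: 1 | 1 | 1 | 2 | 2 | 3 | 4 | 4 | 5 | 6
  i=7: 1 | 1 | 2 | 3 | 3 | 4 | 5 | 5 | 6 | 7
  i=8: 1 | 2 | 3 | 4 | 4 | 5 | 6 | 6 | 7 | 8
  i=9: 1 | 2 | 3 | 4 | 4 | 5 | 6 | 7 | 8 | 9
  i=10: 1 | 2 | 3 | 4 | 5 | 6 | 7 | 8 | 9 | 10

second differences of R give the permutation w = (9, 7, 4, 1, 6, 10, 3, 2, 8, 5).

8 SE-corners of the 26-cell Rothe diagram give Ess(w):

[(1, 8, 0), (2, 6, 0), (3, 3, 0), (6, 3, 1), (6, 5, 2), (6, 8, 4), (7, 2, 1), (9, 5, 4)]


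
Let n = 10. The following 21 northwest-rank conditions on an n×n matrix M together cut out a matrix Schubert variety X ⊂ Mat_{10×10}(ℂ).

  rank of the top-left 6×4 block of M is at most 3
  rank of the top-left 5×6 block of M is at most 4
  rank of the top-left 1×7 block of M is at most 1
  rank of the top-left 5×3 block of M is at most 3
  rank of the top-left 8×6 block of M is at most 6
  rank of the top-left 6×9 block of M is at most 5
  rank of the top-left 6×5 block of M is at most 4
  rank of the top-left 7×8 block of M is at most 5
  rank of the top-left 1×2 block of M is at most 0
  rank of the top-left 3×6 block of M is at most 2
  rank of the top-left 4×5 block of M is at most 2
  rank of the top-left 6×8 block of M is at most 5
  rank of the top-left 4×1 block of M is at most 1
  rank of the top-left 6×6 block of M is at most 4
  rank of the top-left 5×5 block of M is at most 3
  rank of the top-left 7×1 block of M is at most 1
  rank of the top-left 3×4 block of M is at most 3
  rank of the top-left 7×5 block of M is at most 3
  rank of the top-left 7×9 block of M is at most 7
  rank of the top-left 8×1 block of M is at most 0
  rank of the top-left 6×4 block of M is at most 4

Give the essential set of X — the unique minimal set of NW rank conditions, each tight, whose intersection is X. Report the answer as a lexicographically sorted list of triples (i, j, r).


The tightest implied rank at each (i,j), from the 21 conditions:

  i=1: 0 0 1 1 1 1 1 1 1 1
  i=2: 0 1 2 2 2 2 2 2 2 2
  i=3: 0 1 2 2 2 2 3 3 3 3
  i=4: 0 1 2 2 2 3 4 4 4 4
  i=5: 0 1 2 3 3 4 5 5 5 5
  i=6: 0 1 2 3 3 4 5 5 5 6
  i=7: 0 1 2 3 3 4 5 5 6 7
  i=8: 0 1 2 3 4 5 6 6 7 8
  i=9: 1 2 3 4 5 6 7 7 8 9
  i=10: 1 2 3 4 5 6 7 8 9 10

the unique w with this rank table is (3, 2, 7, 6, 4, 10, 9, 5, 1, 8).

7 SE-corners of the 19-cell Rothe diagram give Ess(w):

[(1, 2, 0), (3, 6, 2), (4, 5, 2), (6, 9, 5), (7, 5, 3), (7, 8, 5), (8, 1, 0)]


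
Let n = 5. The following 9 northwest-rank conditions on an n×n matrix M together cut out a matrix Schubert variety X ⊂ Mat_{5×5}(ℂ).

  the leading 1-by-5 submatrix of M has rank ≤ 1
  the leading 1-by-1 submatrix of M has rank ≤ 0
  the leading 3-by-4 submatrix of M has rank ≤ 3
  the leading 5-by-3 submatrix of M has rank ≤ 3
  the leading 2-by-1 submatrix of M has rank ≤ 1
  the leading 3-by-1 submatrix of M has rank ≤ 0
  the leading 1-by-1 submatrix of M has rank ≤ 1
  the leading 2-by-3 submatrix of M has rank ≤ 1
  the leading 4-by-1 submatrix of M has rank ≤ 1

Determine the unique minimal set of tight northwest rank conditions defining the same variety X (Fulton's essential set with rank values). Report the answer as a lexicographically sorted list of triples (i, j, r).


Propagating the 9 rank bounds to every northwest block:

  0, 1, 1, 1, 1
  0, 1, 1, 2, 2
  0, 1, 2, 3, 3
  1, 2, 3, 4, 4
  1, 2, 3, 4, 5

hence w(1..5) = (2, 4, 3, 1, 5).

ℓ(w)=4; the 2 essential cells (i,j,r):

[(2, 3, 1), (3, 1, 0)]


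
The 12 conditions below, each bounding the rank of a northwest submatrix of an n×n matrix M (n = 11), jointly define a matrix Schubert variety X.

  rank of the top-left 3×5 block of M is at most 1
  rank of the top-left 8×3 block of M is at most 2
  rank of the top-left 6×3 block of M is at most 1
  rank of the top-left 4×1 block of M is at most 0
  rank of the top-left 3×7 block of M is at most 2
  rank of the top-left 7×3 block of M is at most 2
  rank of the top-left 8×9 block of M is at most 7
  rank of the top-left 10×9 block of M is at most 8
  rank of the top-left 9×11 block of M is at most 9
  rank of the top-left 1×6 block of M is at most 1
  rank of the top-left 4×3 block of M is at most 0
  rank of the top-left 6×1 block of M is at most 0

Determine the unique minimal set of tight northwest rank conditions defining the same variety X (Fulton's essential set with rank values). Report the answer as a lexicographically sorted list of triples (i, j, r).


Recovering R(i,j) via the rank-extension bound from the 12 conditions:

  R[1]: 0  0  0  1  1  1  1  1  1  1  1
  R[2]: 0  0  0  1  1  2  2  2  2  2  2
  R[3]: 0  0  0  1  1  2  2  3  3  3  3
  R[4]: 0  0  0  1  2  3  3  4  4  4  4
  R[5]: 0  1  1  2  3  4  4  5  5  5  5
  R[6]: 0  1  1  2  3  4  5  6  6  6  6
  R[7]: 1  2  2  3  4  5  6  7  7  7  7
  R[8]: 1  2  2  3  4  5  6  7  7  8  8
  R[9]: 1  2  3  4  5  6  7  8  8  9  9
  R[10]: 1  2  3  4  5  6  7  8  8  9  10
  R[11]: 1  2  3  4  5  6  7  8  9  10  11

reading off 1-entries of Δ²R: w = (4, 6, 8, 5, 2, 7, 1, 10, 3, 11, 9).

|D(w)|=21, |Ess(w)|=8:

[(3, 5, 1), (3, 7, 2), (4, 3, 0), (6, 1, 0), (6, 3, 1), (8, 3, 2), (8, 9, 7), (10, 9, 8)]


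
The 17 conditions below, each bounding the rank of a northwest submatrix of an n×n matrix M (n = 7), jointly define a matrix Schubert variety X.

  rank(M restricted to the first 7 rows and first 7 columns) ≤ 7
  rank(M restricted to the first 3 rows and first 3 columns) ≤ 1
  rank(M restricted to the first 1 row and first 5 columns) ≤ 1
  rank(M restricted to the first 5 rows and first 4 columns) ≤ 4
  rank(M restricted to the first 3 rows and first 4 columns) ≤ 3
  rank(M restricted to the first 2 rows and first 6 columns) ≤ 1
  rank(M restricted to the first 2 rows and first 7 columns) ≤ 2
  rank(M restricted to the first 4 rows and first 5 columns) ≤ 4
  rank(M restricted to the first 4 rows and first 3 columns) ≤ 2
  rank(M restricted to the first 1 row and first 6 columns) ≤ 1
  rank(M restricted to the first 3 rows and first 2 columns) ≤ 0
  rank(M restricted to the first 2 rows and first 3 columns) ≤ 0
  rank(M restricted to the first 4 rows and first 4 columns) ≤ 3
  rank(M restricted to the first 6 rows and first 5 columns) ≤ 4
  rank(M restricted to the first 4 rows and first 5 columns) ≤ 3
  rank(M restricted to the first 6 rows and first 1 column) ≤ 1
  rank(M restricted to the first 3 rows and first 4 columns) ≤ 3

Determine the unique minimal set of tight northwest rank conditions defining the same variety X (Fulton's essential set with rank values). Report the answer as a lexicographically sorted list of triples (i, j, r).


Reconstructing r_w from the 17 given conditions:

  row 1: 0 0 0 1 1 1 1
  row 2: 0 0 0 1 1 1 2
  row 3: 0 0 1 2 2 2 3
  row 4: 1 1 2 3 3 3 4
  row 5: 1 2 3 4 4 4 5
  row 6: 1 2 3 4 4 5 6
  row 7: 1 2 3 4 5 6 7

giving w = (4, 7, 3, 1, 2, 6, 5) via Δ²R.

ℓ(w)=11; the 4 essential cells (i,j,r):

[(2, 3, 0), (2, 6, 1), (3, 2, 0), (6, 5, 4)]


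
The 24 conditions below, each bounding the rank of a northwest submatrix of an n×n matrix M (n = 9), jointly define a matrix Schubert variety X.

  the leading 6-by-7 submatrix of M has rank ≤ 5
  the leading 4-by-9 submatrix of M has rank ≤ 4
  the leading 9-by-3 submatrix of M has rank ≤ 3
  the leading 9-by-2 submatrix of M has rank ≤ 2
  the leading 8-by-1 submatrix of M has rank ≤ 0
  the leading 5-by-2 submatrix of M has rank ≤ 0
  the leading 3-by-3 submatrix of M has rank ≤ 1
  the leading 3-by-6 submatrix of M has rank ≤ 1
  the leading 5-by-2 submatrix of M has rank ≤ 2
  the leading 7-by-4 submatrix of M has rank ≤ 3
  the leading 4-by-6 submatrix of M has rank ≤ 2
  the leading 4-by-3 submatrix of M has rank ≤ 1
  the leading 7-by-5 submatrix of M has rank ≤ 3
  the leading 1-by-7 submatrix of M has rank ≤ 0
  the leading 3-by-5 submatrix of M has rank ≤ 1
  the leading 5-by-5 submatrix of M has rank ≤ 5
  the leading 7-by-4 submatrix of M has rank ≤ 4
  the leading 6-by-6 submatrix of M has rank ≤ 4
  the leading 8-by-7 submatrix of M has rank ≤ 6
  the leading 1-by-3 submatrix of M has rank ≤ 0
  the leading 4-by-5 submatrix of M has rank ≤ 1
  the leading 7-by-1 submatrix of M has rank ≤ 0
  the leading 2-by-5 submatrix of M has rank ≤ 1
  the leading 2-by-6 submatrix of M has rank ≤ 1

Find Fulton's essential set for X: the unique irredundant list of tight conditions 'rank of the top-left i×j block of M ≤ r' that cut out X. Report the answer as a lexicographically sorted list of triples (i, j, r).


Computing R[i][j] = min implied NW-rank bound (n=9, 24 conditions):

  i=1: 0, 0, 0, 0, 0, 0, 0, 1, 1
  i=2: 0, 0, 1, 1, 1, 1, 1, 2, 2
  i=3: 0, 0, 1, 1, 1, 1, 2, 3, 3
  i=4: 0, 0, 1, 1, 1, 2, 3, 4, 4
  i=5: 0, 0, 1, 2, 2, 3, 4, 5, 5
  i=6: 0, 1, 2, 3, 3, 4, 5, 6, 6
  i=7: 0, 1, 2, 3, 3, 4, 5, 6, 7
  i=8: 0, 1, 2, 3, 4, 5, 6, 7, 8
  i=9: 1, 2, 3, 4, 5, 6, 7, 8, 9

giving w = (8, 3, 7, 6, 4, 2, 9, 5, 1) via Δ²R.

ℓ(w)=24; the 6 essential cells (i,j,r):

[(1, 7, 0), (3, 6, 1), (4, 5, 1), (5, 2, 0), (7, 5, 3), (8, 1, 0)]


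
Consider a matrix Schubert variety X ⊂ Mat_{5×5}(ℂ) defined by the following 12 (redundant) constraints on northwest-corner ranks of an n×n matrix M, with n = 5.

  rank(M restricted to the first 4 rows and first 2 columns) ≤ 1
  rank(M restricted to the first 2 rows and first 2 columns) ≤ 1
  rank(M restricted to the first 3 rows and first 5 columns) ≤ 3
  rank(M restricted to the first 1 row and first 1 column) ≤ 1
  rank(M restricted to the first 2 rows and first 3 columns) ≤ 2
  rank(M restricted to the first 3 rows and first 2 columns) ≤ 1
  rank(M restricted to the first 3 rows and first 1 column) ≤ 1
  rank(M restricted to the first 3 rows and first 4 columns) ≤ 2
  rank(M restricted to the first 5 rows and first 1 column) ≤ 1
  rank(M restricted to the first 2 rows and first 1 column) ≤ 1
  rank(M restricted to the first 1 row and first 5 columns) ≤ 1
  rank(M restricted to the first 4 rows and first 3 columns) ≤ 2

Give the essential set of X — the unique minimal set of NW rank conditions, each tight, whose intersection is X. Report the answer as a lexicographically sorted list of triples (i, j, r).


Reconstructing r_w from the 12 given conditions:

  i=1: 1, 1, 1, 1, 1
  i=2: 1, 1, 2, 2, 2
  i=3: 1, 1, 2, 2, 3
  i=4: 1, 1, 2, 3, 4
  i=5: 1, 2, 3, 4, 5

so w = (1, 3, 5, 4, 2).

2 SE-corners of the 4-cell Rothe diagram give Ess(w):

[(3, 4, 2), (4, 2, 1)]


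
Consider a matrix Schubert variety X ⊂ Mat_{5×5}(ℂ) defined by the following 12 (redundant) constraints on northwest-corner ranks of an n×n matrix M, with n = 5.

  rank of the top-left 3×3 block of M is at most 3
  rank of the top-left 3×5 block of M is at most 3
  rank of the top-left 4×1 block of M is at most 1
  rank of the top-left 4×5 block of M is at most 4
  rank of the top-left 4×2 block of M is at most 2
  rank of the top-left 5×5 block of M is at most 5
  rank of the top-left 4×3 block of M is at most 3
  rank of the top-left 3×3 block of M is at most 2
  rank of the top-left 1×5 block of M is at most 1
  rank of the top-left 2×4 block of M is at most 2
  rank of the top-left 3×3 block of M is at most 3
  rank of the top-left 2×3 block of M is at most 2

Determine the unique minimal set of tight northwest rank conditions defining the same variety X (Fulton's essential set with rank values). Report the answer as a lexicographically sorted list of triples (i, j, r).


The tightest implied rank at each (i,j), from the 12 conditions:

  R[1]: 1 1 1 1 1
  R[2]: 1 2 2 2 2
  R[3]: 1 2 2 3 3
  R[4]: 1 2 3 4 4
  R[5]: 1 2 3 4 5

the unique w with this rank table is (1, 2, 4, 3, 5).

ℓ(w)=1; the 1 essential cell (i,j,r):

[(3, 3, 2)]


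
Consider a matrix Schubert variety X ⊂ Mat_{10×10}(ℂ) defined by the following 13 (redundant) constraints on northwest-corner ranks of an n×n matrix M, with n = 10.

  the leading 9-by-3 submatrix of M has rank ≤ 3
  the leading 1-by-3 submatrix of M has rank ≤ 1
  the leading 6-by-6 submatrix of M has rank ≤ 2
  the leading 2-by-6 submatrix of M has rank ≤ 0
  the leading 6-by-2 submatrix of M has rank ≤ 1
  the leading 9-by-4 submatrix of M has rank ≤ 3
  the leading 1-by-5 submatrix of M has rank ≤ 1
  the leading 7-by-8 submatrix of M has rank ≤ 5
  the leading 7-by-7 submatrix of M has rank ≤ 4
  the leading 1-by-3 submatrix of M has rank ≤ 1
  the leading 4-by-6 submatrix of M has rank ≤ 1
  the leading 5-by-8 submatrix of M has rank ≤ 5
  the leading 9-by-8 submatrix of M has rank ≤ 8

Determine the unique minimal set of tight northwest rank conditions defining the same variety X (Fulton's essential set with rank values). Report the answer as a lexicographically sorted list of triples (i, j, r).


Recovering R(i,j) via the rank-extension bound from the 13 conditions:

  row 1: 0 | 0 | 0 | 0 | 0 | 0 | 1 | 1 | 1 | 1
  row 2: 0 | 0 | 0 | 0 | 0 | 0 | 1 | 2 | 2 | 2
  row 3: 1 | 1 | 1 | 1 | 1 | 1 | 2 | 3 | 3 | 3
  row 4: 1 | 1 | 1 | 1 | 1 | 1 | 2 | 3 | 4 | 4
  row 5: 1 | 1 | 2 | 2 | 2 | 2 | 3 | 4 | 5 | 5
  row 6: 1 | 1 | 2 | 2 | 2 | 2 | 3 | 4 | 5 | 6
  row 7: 1 | 2 | 3 | 3 | 3 | 3 | 4 | 5 | 6 | 7
  row 8: 1 | 2 | 3 | 3 | 4 | 4 | 5 | 6 | 7 | 8
  row 9: 1 | 2 | 3 | 3 | 4 | 5 | 6 | 7 | 8 | 9
  row 10: 1 | 2 | 3 | 4 | 5 | 6 | 7 | 8 | 9 | 10

the unique w with this rank table is (7, 8, 1, 9, 3, 10, 2, 5, 6, 4).

Rothe diagram D(w) (24 cells), 5 SE-corners (essential conditions):

[(2, 6, 0), (4, 6, 1), (6, 2, 1), (6, 6, 2), (9, 4, 3)]


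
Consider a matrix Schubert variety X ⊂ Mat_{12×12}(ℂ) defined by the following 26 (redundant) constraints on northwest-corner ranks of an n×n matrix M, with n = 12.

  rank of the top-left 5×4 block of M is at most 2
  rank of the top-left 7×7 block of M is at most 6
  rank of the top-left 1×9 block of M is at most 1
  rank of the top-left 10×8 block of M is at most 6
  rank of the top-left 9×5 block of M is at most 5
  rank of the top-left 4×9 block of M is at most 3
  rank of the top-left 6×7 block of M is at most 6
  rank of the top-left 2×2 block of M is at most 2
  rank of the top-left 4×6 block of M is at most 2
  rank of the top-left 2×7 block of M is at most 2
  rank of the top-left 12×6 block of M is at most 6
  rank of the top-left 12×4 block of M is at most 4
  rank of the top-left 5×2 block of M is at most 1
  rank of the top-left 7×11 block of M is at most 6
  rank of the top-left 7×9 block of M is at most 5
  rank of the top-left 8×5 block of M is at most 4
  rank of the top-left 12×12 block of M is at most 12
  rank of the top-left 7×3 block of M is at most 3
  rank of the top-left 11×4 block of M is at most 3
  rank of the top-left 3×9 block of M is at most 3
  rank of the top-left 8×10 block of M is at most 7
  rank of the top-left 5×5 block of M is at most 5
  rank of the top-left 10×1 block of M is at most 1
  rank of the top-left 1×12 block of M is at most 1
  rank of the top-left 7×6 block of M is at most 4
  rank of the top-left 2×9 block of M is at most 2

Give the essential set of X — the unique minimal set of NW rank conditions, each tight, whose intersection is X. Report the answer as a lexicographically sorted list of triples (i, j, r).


Rank table r_w(12×12) implied by the 26 constraints:

  row 1: 1, 1, 1, 1, 1, 1, 1, 1, 1, 1, 1, 1
  row 2: 1, 1, 2, 2, 2, 2, 2, 2, 2, 2, 2, 2
  row 3: 1, 1, 2, 2, 2, 2, 3, 3, 3, 3, 3, 3
  row 4: 1, 1, 2, 2, 2, 2, 3, 3, 3, 4, 4, 4
  row 5: 1, 1, 2, 2, 3, 3, 4, 4, 4, 5, 5, 5
  row 6: 1, 2, 3, 3, 4, 4, 5, 5, 5, 6, 6, 6
  row 7: 1, 2, 3, 3, 4, 4, 5, 5, 5, 6, 6, 7
  row 8: 1, 2, 3, 3, 4, 5, 6, 6, 6, 7, 7, 8
  row 9: 1, 2, 3, 3, 4, 5, 6, 6, 7, 8, 8, 9
  row 10: 1, 2, 3, 3, 4, 5, 6, 6, 7, 8, 9, 10
  row 11: 1, 2, 3, 3, 4, 5, 6, 7, 8, 9, 10, 11
  row 12: 1, 2, 3, 4, 5, 6, 7, 8, 9, 10, 11, 12

the unique w with this rank table is (1, 3, 7, 10, 5, 2, 12, 6, 9, 11, 8, 4).

9 SE-corners of the 24-cell Rothe diagram give Ess(w):

[(4, 6, 2), (4, 9, 3), (5, 2, 1), (5, 4, 2), (7, 6, 4), (7, 9, 5), (7, 11, 6), (10, 8, 6), (11, 4, 3)]


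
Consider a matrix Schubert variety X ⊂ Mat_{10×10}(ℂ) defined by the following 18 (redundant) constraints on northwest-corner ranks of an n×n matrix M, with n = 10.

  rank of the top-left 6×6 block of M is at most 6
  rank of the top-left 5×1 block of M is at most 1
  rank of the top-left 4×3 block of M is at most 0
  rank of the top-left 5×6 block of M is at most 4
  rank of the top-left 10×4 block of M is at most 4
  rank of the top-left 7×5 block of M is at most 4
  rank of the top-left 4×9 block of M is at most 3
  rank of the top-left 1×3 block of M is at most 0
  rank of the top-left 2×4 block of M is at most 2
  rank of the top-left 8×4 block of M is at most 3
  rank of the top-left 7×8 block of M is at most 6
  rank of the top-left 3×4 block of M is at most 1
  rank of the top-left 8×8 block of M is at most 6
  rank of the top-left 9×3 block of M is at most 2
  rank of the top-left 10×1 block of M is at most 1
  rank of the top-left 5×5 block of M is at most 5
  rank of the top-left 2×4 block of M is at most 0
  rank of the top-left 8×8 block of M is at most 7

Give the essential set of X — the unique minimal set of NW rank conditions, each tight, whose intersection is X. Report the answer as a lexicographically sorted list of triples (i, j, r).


Rank table r_w(10×10) implied by the 18 constraints:

  R[1]: 0  0  0  0  1  1  1  1  1  1
  R[2]: 0  0  0  0  1  2  2  2  2  2
  R[3]: 0  0  0  1  2  3  3  3  3  3
  R[4]: 0  0  0  1  2  3  3  3  3  4
  R[5]: 1  1  1  2  3  4  4  4  4  5
  R[6]: 1  2  2  3  4  5  5  5  5  6
  R[7]: 1  2  2  3  4  5  6  6  6  7
  R[8]: 1  2  2  3  4  5  6  6  7  8
  R[9]: 1  2  2  3  4  5  6  7  8  9
  R[10]: 1  2  3  4  5  6  7  8  9  10

reading off 1-entries of Δ²R: w = (5, 6, 4, 10, 1, 2, 7, 9, 8, 3).

ℓ(w)=21; the 5 essential cells (i,j,r):

[(2, 4, 0), (4, 3, 0), (4, 9, 3), (8, 8, 6), (9, 3, 2)]
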